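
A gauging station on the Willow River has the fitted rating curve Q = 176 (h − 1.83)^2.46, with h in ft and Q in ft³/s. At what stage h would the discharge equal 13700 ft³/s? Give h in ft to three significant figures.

7.70 ft

h − h₀ = (Q/C)^(1/b) = (13700/176)^(1/2.46) = 5.872 ft
h = 1.83 + 5.872 = 7.702 ft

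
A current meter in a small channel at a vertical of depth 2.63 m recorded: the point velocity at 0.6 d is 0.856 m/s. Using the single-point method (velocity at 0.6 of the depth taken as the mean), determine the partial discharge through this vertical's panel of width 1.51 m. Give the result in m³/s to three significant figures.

v̄ = v₀.₆ = 0.856 m/s
q = v̄ × d × w = 0.8560 × 2.63 × 1.51 = 3.399 m³/s

3.40 m³/s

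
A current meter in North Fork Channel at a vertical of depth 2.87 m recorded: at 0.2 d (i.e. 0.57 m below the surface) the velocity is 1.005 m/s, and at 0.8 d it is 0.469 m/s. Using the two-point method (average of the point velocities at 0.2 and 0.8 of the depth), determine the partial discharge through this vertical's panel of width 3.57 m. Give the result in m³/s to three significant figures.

7.55 m³/s

v̄ = (1.005 + 0.469) / 2 = 0.7370 m/s
q = v̄ × d × w = 0.7370 × 2.87 × 3.57 = 7.551 m³/s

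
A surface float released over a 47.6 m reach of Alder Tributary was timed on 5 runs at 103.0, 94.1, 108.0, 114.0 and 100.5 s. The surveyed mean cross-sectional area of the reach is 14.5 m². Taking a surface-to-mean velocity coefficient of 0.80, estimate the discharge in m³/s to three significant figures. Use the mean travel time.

t̄ = (103.0 + 94.1 + 108.0 + 114.0 + 100.5) / 5 = 103.92 s
v_surface = L / t̄ = 47.6 / 103.92 = 0.4580 m/s
v_mean = 0.80 × 0.4580 = 0.3664 m/s
Q = A × v_mean = 14.5 × 0.3664 = 5.313 m³/s

5.31 m³/s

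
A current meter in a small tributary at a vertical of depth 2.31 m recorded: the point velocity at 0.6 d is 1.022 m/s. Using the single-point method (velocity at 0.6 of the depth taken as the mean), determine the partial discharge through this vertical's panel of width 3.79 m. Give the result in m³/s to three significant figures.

8.95 m³/s

v̄ = v₀.₆ = 1.022 m/s
q = v̄ × d × w = 1.022 × 2.31 × 3.79 = 8.948 m³/s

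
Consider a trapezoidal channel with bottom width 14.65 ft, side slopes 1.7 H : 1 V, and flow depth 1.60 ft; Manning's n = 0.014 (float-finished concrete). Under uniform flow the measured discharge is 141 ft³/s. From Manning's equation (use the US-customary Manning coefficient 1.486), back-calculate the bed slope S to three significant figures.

A = (b + z·y)·y = (14.65 + 1.7×1.60)×1.60 = 27.79 ft²
P = b + 2y√(1+z²) = 14.65 + 2×1.60×√(1+1.7²) = 20.96 ft
R = A/P = 27.79/20.96 = 1.326 ft
S = (Q·n / (1.486·A·R^(2/3)))² = (141×0.014 / (1.486×27.79×1.207))² = 0.001568

0.00157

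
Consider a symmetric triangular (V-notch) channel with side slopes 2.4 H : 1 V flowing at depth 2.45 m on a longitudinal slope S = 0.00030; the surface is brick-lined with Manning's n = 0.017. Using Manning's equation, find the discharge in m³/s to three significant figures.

A = z·y² = 2.4×2.45² = 14.41 m²
P = 2y√(1+z²) = 2×2.45×√(1+2.4²) = 12.74 m
R = A/P = 14.41/12.74 = 1.131 m
Q = (1/n)·A·R^(2/3)·S^(1/2) = (1/0.017) × 14.41 × 1.131^(2/3) × 0.00030^(1/2) = 15.93 m³/s

15.9 m³/s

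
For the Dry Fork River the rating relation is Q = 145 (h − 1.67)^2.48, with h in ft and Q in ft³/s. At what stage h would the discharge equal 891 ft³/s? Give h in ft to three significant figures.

h − h₀ = (Q/C)^(1/b) = (891/145)^(1/2.48) = 2.079 ft
h = 1.67 + 2.079 = 3.749 ft

3.75 ft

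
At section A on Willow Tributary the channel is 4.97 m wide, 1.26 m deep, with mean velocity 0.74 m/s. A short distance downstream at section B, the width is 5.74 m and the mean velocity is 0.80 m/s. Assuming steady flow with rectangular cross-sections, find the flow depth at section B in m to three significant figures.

1.01 m

Q = A₁V₁ = (4.97×1.26) × 0.74 = 4.634 m³/s
d₂ = Q/(b₂ V₂) = 4.634/(5.74×0.80) = 1.009 m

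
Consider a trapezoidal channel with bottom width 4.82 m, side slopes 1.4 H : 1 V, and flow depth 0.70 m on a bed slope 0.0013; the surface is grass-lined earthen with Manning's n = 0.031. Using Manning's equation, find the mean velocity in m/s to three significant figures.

A = (b + z·y)·y = (4.82 + 1.4×0.70)×0.70 = 4.060 m²
P = b + 2y√(1+z²) = 4.82 + 2×0.70×√(1+1.4²) = 7.229 m
R = A/P = 4.060/7.229 = 0.5617 m
Q = (1/n)·A·R^(2/3)·S^(1/2) = (1/0.031) × 4.060 × 0.5617^(2/3) × 0.0013^(1/2) = 3.215 m³/s
V = Q/A = 3.215/4.060 = 0.7918 m/s

0.792 m/s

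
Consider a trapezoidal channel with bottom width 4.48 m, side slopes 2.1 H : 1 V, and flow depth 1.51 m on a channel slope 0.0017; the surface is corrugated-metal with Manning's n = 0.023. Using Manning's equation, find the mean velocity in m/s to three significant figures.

1.80 m/s

A = (b + z·y)·y = (4.48 + 2.1×1.51)×1.51 = 11.55 m²
P = b + 2y√(1+z²) = 4.48 + 2×1.51×√(1+2.1²) = 11.50 m
R = A/P = 11.55/11.50 = 1.004 m
Q = (1/n)·A·R^(2/3)·S^(1/2) = (1/0.023) × 11.55 × 1.004^(2/3) × 0.0017^(1/2) = 20.77 m³/s
V = Q/A = 20.77/11.55 = 1.798 m/s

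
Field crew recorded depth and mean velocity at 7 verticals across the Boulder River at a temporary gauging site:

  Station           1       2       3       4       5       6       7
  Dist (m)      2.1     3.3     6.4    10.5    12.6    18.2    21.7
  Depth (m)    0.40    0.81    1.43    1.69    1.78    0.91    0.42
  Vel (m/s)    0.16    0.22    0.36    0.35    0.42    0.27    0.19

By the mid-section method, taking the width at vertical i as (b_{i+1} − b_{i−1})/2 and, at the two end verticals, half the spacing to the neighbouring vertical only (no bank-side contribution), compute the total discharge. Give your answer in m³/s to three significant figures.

8.24 m³/s

w_1 = (3.3 − 2.1)/2 = 0.6 m; q_1 = 0.16 × 0.40 × 0.6 = 0.03840 m³/s
w_2 = (6.4 − 2.1)/2 = 2.15 m; q_2 = 0.22 × 0.81 × 2.15 = 0.3831 m³/s
w_3 = (10.5 − 3.3)/2 = 3.6 m; q_3 = 0.36 × 1.43 × 3.6 = 1.853 m³/s
w_4 = (12.6 − 6.4)/2 = 3.1 m; q_4 = 0.35 × 1.69 × 3.1 = 1.834 m³/s
w_5 = (18.2 − 10.5)/2 = 3.85 m; q_5 = 0.42 × 1.78 × 3.85 = 2.878 m³/s
w_6 = (21.7 − 12.6)/2 = 4.55 m; q_6 = 0.27 × 0.91 × 4.55 = 1.118 m³/s
w_7 = (21.7 − 18.2)/2 = 1.75 m; q_7 = 0.19 × 0.42 × 1.75 = 0.1397 m³/s
Q = Σ qᵢ = 8.244 m³/s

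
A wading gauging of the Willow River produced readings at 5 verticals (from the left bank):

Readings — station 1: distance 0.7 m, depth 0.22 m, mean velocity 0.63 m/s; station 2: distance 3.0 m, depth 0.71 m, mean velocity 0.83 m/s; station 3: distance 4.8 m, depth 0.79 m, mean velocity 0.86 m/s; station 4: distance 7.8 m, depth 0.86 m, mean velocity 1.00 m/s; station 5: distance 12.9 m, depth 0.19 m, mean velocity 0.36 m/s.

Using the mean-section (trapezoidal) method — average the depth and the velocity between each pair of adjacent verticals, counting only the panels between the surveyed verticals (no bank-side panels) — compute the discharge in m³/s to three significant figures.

6.04 m³/s

Panel 1-2: Δb = 2.3 m, d̄ = (0.22+0.71)/2 = 0.465, v̄ = (0.63+0.83)/2 = 0.73 → q = 2.3×0.465×0.73 = 0.7807 m³/s
Panel 2-3: Δb = 1.8 m, d̄ = (0.71+0.79)/2 = 0.75, v̄ = (0.83+0.86)/2 = 0.845 → q = 1.8×0.75×0.845 = 1.141 m³/s
Panel 3-4: Δb = 3 m, d̄ = (0.79+0.86)/2 = 0.825, v̄ = (0.86+1.00)/2 = 0.93 → q = 3×0.825×0.93 = 2.302 m³/s
Panel 4-5: Δb = 5.1 m, d̄ = (0.86+0.19)/2 = 0.525, v̄ = (1.00+0.36)/2 = 0.68 → q = 5.1×0.525×0.68 = 1.821 m³/s
Q = Σ q = 6.044 m³/s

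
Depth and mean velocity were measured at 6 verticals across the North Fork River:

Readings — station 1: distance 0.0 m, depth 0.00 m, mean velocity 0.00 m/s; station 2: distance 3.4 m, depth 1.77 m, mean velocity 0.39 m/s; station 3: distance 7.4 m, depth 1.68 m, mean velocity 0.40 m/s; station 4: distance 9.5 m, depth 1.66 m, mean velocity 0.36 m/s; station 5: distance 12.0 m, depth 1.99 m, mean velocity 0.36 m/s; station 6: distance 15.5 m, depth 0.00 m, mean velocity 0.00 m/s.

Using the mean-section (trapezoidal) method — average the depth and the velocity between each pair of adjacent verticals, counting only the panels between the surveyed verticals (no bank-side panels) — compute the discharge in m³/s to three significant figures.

6.91 m³/s

Panel 1-2: Δb = 3.4 m, d̄ = (0.00+1.77)/2 = 0.885, v̄ = (0.00+0.39)/2 = 0.195 → q = 3.4×0.885×0.195 = 0.5868 m³/s
Panel 2-3: Δb = 4 m, d̄ = (1.77+1.68)/2 = 1.725, v̄ = (0.39+0.40)/2 = 0.395 → q = 4×1.725×0.395 = 2.726 m³/s
Panel 3-4: Δb = 2.1 m, d̄ = (1.68+1.66)/2 = 1.67, v̄ = (0.40+0.36)/2 = 0.38 → q = 2.1×1.67×0.38 = 1.333 m³/s
Panel 4-5: Δb = 2.5 m, d̄ = (1.66+1.99)/2 = 1.825, v̄ = (0.36+0.36)/2 = 0.36 → q = 2.5×1.825×0.36 = 1.643 m³/s
Panel 5-6: Δb = 3.5 m, d̄ = (1.99+0.00)/2 = 0.995, v̄ = (0.36+0.00)/2 = 0.18 → q = 3.5×0.995×0.18 = 0.6269 m³/s
Q = Σ q = 6.914 m³/s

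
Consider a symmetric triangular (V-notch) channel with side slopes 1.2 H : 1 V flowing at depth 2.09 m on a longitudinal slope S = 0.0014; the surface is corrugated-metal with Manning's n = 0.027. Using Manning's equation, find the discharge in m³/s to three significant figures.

6.27 m³/s

A = z·y² = 1.2×2.09² = 5.242 m²
P = 2y√(1+z²) = 2×2.09×√(1+1.2²) = 6.529 m
R = A/P = 5.242/6.529 = 0.8028 m
Q = (1/n)·A·R^(2/3)·S^(1/2) = (1/0.027) × 5.242 × 0.8028^(2/3) × 0.0014^(1/2) = 6.274 m³/s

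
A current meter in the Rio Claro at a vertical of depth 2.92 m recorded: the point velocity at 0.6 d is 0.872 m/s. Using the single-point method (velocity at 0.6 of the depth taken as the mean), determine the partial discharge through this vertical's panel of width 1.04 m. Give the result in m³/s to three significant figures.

v̄ = v₀.₆ = 0.872 m/s
q = v̄ × d × w = 0.8720 × 2.92 × 1.04 = 2.648 m³/s

2.65 m³/s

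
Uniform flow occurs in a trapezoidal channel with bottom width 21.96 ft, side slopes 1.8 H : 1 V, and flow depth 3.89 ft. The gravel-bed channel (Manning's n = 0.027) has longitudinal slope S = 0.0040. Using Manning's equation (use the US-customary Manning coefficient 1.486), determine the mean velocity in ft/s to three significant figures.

A = (b + z·y)·y = (21.96 + 1.8×3.89)×3.89 = 112.7 ft²
P = b + 2y√(1+z²) = 21.96 + 2×3.89×√(1+1.8²) = 37.98 ft
R = A/P = 112.7/37.98 = 2.966 ft
Q = (1.486/n)·A·R^(2/3)·S^(1/2) = (1.486/0.027) × 112.7 × 2.966^(2/3) × 0.0040^(1/2) = 809.6 ft³/s
V = Q/A = 809.6/112.7 = 7.186 ft/s

7.19 ft/s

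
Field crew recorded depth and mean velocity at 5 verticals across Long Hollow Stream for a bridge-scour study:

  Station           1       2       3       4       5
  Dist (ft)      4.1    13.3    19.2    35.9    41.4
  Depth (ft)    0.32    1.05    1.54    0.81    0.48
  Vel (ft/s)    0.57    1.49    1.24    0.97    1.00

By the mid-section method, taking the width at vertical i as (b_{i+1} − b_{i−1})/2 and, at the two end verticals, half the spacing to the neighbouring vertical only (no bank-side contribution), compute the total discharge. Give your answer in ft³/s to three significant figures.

w_1 = (13.3 − 4.1)/2 = 4.6 ft; q_1 = 0.57 × 0.32 × 4.6 = 0.8390 ft³/s
w_2 = (19.2 − 4.1)/2 = 7.55 ft; q_2 = 1.49 × 1.05 × 7.55 = 11.81 ft³/s
w_3 = (35.9 − 13.3)/2 = 11.3 ft; q_3 = 1.24 × 1.54 × 11.3 = 21.58 ft³/s
w_4 = (41.4 − 19.2)/2 = 11.1 ft; q_4 = 0.97 × 0.81 × 11.1 = 8.721 ft³/s
w_5 = (41.4 − 35.9)/2 = 2.75 ft; q_5 = 1.00 × 0.48 × 2.75 = 1.320 ft³/s
Q = Σ qᵢ = 44.27 ft³/s

44.3 ft³/s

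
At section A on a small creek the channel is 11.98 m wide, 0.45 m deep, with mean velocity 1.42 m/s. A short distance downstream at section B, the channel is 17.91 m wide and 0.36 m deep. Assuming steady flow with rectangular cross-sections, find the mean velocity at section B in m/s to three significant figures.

Q = A₁V₁ = (11.98×0.45) × 1.42 = 7.655 m³/s
A₂ = 17.91 × 0.36 = 6.448 m²
V₂ = Q/A₂ = 7.655/6.448 = 1.187 m/s

1.19 m/s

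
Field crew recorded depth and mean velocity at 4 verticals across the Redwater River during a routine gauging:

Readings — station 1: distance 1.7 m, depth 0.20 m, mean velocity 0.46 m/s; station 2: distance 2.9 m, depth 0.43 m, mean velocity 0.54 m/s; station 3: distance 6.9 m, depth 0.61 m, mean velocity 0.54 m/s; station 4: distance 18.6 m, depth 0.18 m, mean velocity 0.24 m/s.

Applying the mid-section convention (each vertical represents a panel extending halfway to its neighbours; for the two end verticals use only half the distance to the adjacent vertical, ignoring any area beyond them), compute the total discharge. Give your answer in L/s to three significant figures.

w_1 = (2.9 − 1.7)/2 = 0.6 m; q_1 = 0.46 × 0.20 × 0.6 = 0.05520 m³/s
w_2 = (6.9 − 1.7)/2 = 2.6 m; q_2 = 0.54 × 0.43 × 2.6 = 0.6037 m³/s
w_3 = (18.6 − 2.9)/2 = 7.85 m; q_3 = 0.54 × 0.61 × 7.85 = 2.586 m³/s
w_4 = (18.6 − 6.9)/2 = 5.85 m; q_4 = 0.24 × 0.18 × 5.85 = 0.2527 m³/s
Q = Σ qᵢ = 3.497 m³/s
= 3.497 × 1000 = 3497 L/s

3500 L/s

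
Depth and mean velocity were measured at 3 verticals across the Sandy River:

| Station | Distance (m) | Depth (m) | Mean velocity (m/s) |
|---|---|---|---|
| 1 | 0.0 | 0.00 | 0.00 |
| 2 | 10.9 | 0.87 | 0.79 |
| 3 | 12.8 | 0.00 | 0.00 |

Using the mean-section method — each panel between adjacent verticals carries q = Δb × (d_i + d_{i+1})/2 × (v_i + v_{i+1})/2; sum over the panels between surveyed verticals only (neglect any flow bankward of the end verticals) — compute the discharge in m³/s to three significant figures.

2.20 m³/s

Panel 1-2: Δb = 10.9 m, d̄ = (0.00+0.87)/2 = 0.435, v̄ = (0.00+0.79)/2 = 0.395 → q = 10.9×0.435×0.395 = 1.873 m³/s
Panel 2-3: Δb = 1.9 m, d̄ = (0.87+0.00)/2 = 0.435, v̄ = (0.79+0.00)/2 = 0.395 → q = 1.9×0.435×0.395 = 0.3265 m³/s
Q = Σ q = 2.199 m³/s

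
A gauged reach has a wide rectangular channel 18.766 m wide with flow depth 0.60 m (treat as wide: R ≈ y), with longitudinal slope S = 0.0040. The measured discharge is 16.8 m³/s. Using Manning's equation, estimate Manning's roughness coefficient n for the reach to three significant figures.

0.0302

A = b·y = 18.766 × 0.60 = 11.26 m²
Wide channel: R ≈ y = 0.60 m
n = (1/Q)·A·R^(2/3)·S^(1/2) = (1/16.8) × 11.26 × 0.7114 × 0.06325 = 0.03015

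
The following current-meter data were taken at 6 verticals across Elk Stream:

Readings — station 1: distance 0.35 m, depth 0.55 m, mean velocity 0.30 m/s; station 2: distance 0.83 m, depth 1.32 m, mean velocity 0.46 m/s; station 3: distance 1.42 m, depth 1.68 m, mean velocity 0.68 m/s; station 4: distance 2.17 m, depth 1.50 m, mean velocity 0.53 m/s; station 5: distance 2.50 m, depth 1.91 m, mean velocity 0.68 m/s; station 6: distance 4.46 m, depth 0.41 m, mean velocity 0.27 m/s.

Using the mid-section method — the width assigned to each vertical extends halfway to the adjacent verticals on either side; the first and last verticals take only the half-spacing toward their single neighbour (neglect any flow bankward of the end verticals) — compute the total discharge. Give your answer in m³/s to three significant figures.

3.15 m³/s

w_1 = (0.83 − 0.35)/2 = 0.24 m; q_1 = 0.30 × 0.55 × 0.24 = 0.03960 m³/s
w_2 = (1.42 − 0.35)/2 = 0.535 m; q_2 = 0.46 × 1.32 × 0.535 = 0.3249 m³/s
w_3 = (2.17 − 0.83)/2 = 0.67 m; q_3 = 0.68 × 1.68 × 0.67 = 0.7654 m³/s
w_4 = (2.50 − 1.42)/2 = 0.54 m; q_4 = 0.53 × 1.50 × 0.54 = 0.4293 m³/s
w_5 = (4.46 − 2.17)/2 = 1.145 m; q_5 = 0.68 × 1.91 × 1.145 = 1.487 m³/s
w_6 = (4.46 − 2.50)/2 = 0.98 m; q_6 = 0.27 × 0.41 × 0.98 = 0.1085 m³/s
Q = Σ qᵢ = 3.155 m³/s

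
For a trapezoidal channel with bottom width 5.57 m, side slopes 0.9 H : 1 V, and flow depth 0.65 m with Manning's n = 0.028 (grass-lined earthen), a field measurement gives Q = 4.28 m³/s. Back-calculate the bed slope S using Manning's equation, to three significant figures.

0.00201

A = (b + z·y)·y = (5.57 + 0.9×0.65)×0.65 = 4.001 m²
P = b + 2y√(1+z²) = 5.57 + 2×0.65×√(1+0.9²) = 7.319 m
R = A/P = 4.001/7.319 = 0.5466 m
S = (Q·n / (1·A·R^(2/3)))² = (4.28×0.028 / (1×4.001×0.6685))² = 0.002008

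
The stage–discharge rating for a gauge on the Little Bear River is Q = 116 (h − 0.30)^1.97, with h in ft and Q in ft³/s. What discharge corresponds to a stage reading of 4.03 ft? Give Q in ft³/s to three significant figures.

Q = 116 × (4.03 − 0.30)^1.97 = 116 × 3.73^1.97 = 1551 ft³/s

1550 ft³/s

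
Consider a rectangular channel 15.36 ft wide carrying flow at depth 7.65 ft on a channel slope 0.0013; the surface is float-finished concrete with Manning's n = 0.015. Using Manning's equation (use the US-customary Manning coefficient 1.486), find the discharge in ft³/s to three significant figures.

A = b·y = 15.36 × 7.65 = 117.5 ft²
P = b + 2y = 15.36 + 2×7.65 = 30.66 ft
R = A/P = 117.5/30.66 = 3.832 ft
Q = (1.486/n)·A·R^(2/3)·S^(1/2) = (1.486/0.015) × 117.5 × 3.832^(2/3) × 0.0013^(1/2) = 1028 ft³/s

1030 ft³/s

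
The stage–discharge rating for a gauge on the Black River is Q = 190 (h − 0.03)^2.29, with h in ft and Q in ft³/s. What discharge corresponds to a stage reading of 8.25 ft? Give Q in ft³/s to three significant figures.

23600 ft³/s

Q = 190 × (8.25 − 0.03)^2.29 = 190 × 8.22^2.29 = 23650 ft³/s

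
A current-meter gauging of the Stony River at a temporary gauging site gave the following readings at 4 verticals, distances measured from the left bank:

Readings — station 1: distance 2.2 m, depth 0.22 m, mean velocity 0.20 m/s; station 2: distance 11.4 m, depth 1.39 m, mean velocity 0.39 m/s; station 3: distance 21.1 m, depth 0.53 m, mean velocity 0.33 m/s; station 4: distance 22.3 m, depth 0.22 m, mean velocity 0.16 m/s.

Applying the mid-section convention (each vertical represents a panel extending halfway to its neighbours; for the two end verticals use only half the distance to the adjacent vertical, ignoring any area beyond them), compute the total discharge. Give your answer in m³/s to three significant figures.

6.30 m³/s

w_1 = (11.4 − 2.2)/2 = 4.6 m; q_1 = 0.20 × 0.22 × 4.6 = 0.2024 m³/s
w_2 = (21.1 − 2.2)/2 = 9.45 m; q_2 = 0.39 × 1.39 × 9.45 = 5.123 m³/s
w_3 = (22.3 − 11.4)/2 = 5.45 m; q_3 = 0.33 × 0.53 × 5.45 = 0.9532 m³/s
w_4 = (22.3 − 21.1)/2 = 0.6 m; q_4 = 0.16 × 0.22 × 0.6 = 0.02112 m³/s
Q = Σ qᵢ = 6.300 m³/s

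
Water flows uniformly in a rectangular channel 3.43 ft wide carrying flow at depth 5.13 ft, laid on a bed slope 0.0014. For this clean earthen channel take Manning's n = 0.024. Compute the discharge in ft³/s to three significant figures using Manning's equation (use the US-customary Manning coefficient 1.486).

A = b·y = 3.43 × 5.13 = 17.60 ft²
P = b + 2y = 3.43 + 2×5.13 = 13.69 ft
R = A/P = 17.60/13.69 = 1.285 ft
Q = (1.486/n)·A·R^(2/3)·S^(1/2) = (1.486/0.024) × 17.60 × 1.285^(2/3) × 0.0014^(1/2) = 48.19 ft³/s

48.2 ft³/s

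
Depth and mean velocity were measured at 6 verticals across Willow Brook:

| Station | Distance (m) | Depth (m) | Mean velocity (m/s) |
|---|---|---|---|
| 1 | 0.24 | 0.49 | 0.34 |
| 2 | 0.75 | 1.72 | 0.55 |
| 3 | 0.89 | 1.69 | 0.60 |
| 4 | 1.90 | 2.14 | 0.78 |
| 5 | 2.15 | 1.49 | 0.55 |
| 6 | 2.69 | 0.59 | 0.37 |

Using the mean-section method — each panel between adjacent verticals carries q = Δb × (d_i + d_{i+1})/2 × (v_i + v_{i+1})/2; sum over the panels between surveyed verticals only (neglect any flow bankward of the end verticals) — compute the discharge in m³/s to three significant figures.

2.28 m³/s

Panel 1-2: Δb = 0.51 m, d̄ = (0.49+1.72)/2 = 1.105, v̄ = (0.34+0.55)/2 = 0.445 → q = 0.51×1.105×0.445 = 0.2508 m³/s
Panel 2-3: Δb = 0.14 m, d̄ = (1.72+1.69)/2 = 1.705, v̄ = (0.55+0.60)/2 = 0.575 → q = 0.14×1.705×0.575 = 0.1373 m³/s
Panel 3-4: Δb = 1.01 m, d̄ = (1.69+2.14)/2 = 1.915, v̄ = (0.60+0.78)/2 = 0.69 → q = 1.01×1.915×0.69 = 1.335 m³/s
Panel 4-5: Δb = 0.25 m, d̄ = (2.14+1.49)/2 = 1.815, v̄ = (0.78+0.55)/2 = 0.665 → q = 0.25×1.815×0.665 = 0.3017 m³/s
Panel 5-6: Δb = 0.54 m, d̄ = (1.49+0.59)/2 = 1.04, v̄ = (0.55+0.37)/2 = 0.46 → q = 0.54×1.04×0.46 = 0.2583 m³/s
Q = Σ q = 2.283 m³/s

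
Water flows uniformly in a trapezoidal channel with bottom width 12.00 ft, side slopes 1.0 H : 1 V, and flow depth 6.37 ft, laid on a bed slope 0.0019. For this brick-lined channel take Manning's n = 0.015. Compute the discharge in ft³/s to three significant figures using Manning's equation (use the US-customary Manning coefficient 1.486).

1250 ft³/s

A = (b + z·y)·y = (12.00 + 1.0×6.37)×6.37 = 117.0 ft²
P = b + 2y√(1+z²) = 12.00 + 2×6.37×√(1+1.0²) = 30.02 ft
R = A/P = 117.0/30.02 = 3.898 ft
Q = (1.486/n)·A·R^(2/3)·S^(1/2) = (1.486/0.015) × 117.0 × 3.898^(2/3) × 0.0019^(1/2) = 1252 ft³/s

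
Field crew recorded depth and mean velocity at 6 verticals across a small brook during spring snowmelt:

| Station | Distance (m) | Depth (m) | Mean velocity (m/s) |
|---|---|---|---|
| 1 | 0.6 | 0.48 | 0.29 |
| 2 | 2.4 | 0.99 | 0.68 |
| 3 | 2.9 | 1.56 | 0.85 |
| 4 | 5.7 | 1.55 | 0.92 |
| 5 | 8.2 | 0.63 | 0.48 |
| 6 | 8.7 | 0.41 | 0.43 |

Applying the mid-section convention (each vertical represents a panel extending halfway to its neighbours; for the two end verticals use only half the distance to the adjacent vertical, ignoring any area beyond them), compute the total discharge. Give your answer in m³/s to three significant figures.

7.36 m³/s

w_1 = (2.4 − 0.6)/2 = 0.9 m; q_1 = 0.29 × 0.48 × 0.9 = 0.1253 m³/s
w_2 = (2.9 − 0.6)/2 = 1.15 m; q_2 = 0.68 × 0.99 × 1.15 = 0.7742 m³/s
w_3 = (5.7 − 2.4)/2 = 1.65 m; q_3 = 0.85 × 1.56 × 1.65 = 2.188 m³/s
w_4 = (8.2 − 2.9)/2 = 2.65 m; q_4 = 0.92 × 1.55 × 2.65 = 3.779 m³/s
w_5 = (8.7 − 5.7)/2 = 1.5 m; q_5 = 0.48 × 0.63 × 1.5 = 0.4536 m³/s
w_6 = (8.7 − 8.2)/2 = 0.25 m; q_6 = 0.43 × 0.41 × 0.25 = 0.04408 m³/s
Q = Σ qᵢ = 7.364 m³/s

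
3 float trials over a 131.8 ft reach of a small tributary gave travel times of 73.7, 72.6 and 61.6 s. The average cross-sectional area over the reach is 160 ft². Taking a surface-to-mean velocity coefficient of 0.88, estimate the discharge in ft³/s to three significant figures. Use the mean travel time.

t̄ = (73.7 + 72.6 + 61.6) / 3 = 69.3 s
v_surface = L / t̄ = 131.8 / 69.3 = 1.902 ft/s
v_mean = 0.88 × 1.902 = 1.674 ft/s
Q = A × v_mean = 160 × 1.674 = 267.8 ft³/s

268 ft³/s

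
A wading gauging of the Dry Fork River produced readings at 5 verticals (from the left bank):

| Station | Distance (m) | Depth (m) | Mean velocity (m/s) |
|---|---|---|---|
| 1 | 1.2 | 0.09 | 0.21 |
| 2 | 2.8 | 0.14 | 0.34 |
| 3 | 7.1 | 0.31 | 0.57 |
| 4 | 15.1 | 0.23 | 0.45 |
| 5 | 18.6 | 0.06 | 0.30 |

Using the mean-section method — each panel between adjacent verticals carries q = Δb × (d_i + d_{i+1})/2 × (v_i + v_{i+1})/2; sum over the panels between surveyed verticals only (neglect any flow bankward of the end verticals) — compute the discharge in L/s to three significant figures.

1780 L/s

Panel 1-2: Δb = 1.6 m, d̄ = (0.09+0.14)/2 = 0.115, v̄ = (0.21+0.34)/2 = 0.275 → q = 1.6×0.115×0.275 = 0.05060 m³/s
Panel 2-3: Δb = 4.3 m, d̄ = (0.14+0.31)/2 = 0.225, v̄ = (0.34+0.57)/2 = 0.455 → q = 4.3×0.225×0.455 = 0.4402 m³/s
Panel 3-4: Δb = 8 m, d̄ = (0.31+0.23)/2 = 0.27, v̄ = (0.57+0.45)/2 = 0.51 → q = 8×0.27×0.51 = 1.102 m³/s
Panel 4-5: Δb = 3.5 m, d̄ = (0.23+0.06)/2 = 0.145, v̄ = (0.45+0.30)/2 = 0.375 → q = 3.5×0.145×0.375 = 0.1903 m³/s
Q = Σ q = 1.783 m³/s
= 1.783 × 1000 = 1783 L/s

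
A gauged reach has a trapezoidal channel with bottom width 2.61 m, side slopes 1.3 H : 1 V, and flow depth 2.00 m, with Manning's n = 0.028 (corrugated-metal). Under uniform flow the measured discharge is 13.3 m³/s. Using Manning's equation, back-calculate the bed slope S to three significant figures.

0.00108

A = (b + z·y)·y = (2.61 + 1.3×2.00)×2.00 = 10.42 m²
P = b + 2y√(1+z²) = 2.61 + 2×2.00×√(1+1.3²) = 9.170 m
R = A/P = 10.42/9.170 = 1.136 m
S = (Q·n / (1·A·R^(2/3)))² = (13.3×0.028 / (1×10.42×1.089))² = 0.001077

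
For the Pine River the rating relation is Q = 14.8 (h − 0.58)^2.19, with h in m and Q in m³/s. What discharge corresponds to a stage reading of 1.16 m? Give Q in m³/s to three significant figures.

4.49 m³/s

Q = 14.8 × (1.16 − 0.58)^2.19 = 14.8 × 0.58^2.19 = 4.489 m³/s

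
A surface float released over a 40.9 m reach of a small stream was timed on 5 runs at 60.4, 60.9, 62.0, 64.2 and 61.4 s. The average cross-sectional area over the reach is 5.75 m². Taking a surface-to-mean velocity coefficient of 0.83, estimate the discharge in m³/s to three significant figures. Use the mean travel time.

3.16 m³/s

t̄ = (60.4 + 60.9 + 62.0 + 64.2 + 61.4) / 5 = 61.78 s
v_surface = L / t̄ = 40.9 / 61.78 = 0.6620 m/s
v_mean = 0.83 × 0.6620 = 0.5495 m/s
Q = A × v_mean = 5.75 × 0.5495 = 3.160 m³/s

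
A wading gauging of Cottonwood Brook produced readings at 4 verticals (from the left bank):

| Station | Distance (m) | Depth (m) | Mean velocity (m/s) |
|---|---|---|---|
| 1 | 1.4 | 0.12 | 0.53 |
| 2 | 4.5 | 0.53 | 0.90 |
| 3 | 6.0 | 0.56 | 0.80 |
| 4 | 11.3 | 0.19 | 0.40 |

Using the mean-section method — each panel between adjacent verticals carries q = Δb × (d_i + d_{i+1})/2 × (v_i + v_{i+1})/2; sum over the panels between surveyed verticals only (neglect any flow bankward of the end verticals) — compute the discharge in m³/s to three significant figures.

2.61 m³/s

Panel 1-2: Δb = 3.1 m, d̄ = (0.12+0.53)/2 = 0.325, v̄ = (0.53+0.90)/2 = 0.715 → q = 3.1×0.325×0.715 = 0.7204 m³/s
Panel 2-3: Δb = 1.5 m, d̄ = (0.53+0.56)/2 = 0.545, v̄ = (0.90+0.80)/2 = 0.85 → q = 1.5×0.545×0.85 = 0.6949 m³/s
Panel 3-4: Δb = 5.3 m, d̄ = (0.56+0.19)/2 = 0.375, v̄ = (0.80+0.40)/2 = 0.6 → q = 5.3×0.375×0.6 = 1.193 m³/s
Q = Σ q = 2.608 m³/s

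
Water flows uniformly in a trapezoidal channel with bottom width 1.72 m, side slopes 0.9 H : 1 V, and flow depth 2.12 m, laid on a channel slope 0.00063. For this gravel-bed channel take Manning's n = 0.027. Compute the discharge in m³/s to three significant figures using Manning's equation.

A = (b + z·y)·y = (1.72 + 0.9×2.12)×2.12 = 7.691 m²
P = b + 2y√(1+z²) = 1.72 + 2×2.12×√(1+0.9²) = 7.424 m
R = A/P = 7.691/7.424 = 1.036 m
Q = (1/n)·A·R^(2/3)·S^(1/2) = (1/0.027) × 7.691 × 1.036^(2/3) × 0.00063^(1/2) = 7.320 m³/s

7.32 m³/s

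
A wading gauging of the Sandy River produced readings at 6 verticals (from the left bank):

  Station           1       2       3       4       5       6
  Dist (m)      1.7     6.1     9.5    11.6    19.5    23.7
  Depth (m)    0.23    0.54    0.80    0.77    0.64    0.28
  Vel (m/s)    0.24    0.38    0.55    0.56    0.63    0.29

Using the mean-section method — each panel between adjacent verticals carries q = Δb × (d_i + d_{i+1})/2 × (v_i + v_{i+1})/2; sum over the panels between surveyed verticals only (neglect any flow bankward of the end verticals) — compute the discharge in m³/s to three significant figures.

6.70 m³/s

Panel 1-2: Δb = 4.4 m, d̄ = (0.23+0.54)/2 = 0.385, v̄ = (0.24+0.38)/2 = 0.31 → q = 4.4×0.385×0.31 = 0.5251 m³/s
Panel 2-3: Δb = 3.4 m, d̄ = (0.54+0.80)/2 = 0.67, v̄ = (0.38+0.55)/2 = 0.465 → q = 3.4×0.67×0.465 = 1.059 m³/s
Panel 3-4: Δb = 2.1 m, d̄ = (0.80+0.77)/2 = 0.785, v̄ = (0.55+0.56)/2 = 0.555 → q = 2.1×0.785×0.555 = 0.9149 m³/s
Panel 4-5: Δb = 7.9 m, d̄ = (0.77+0.64)/2 = 0.705, v̄ = (0.56+0.63)/2 = 0.595 → q = 7.9×0.705×0.595 = 3.314 m³/s
Panel 5-6: Δb = 4.2 m, d̄ = (0.64+0.28)/2 = 0.46, v̄ = (0.63+0.29)/2 = 0.46 → q = 4.2×0.46×0.46 = 0.8887 m³/s
Q = Σ q = 6.702 m³/s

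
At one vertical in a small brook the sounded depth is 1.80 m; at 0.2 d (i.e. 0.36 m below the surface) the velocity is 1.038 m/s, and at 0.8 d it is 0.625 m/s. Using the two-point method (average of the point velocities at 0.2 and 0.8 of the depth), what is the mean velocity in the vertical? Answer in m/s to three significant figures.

0.832 m/s

v̄ = (1.038 + 0.625) / 2 = 0.8315 m/s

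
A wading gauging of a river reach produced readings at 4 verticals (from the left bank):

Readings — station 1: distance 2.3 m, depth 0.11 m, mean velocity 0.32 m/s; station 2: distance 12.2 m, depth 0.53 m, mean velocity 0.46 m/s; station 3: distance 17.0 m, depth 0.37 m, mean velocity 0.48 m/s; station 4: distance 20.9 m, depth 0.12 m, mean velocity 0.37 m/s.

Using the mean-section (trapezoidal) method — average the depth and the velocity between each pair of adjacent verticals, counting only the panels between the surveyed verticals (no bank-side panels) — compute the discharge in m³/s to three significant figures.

2.66 m³/s

Panel 1-2: Δb = 9.9 m, d̄ = (0.11+0.53)/2 = 0.32, v̄ = (0.32+0.46)/2 = 0.39 → q = 9.9×0.32×0.39 = 1.236 m³/s
Panel 2-3: Δb = 4.8 m, d̄ = (0.53+0.37)/2 = 0.45, v̄ = (0.46+0.48)/2 = 0.47 → q = 4.8×0.45×0.47 = 1.015 m³/s
Panel 3-4: Δb = 3.9 m, d̄ = (0.37+0.12)/2 = 0.245, v̄ = (0.48+0.37)/2 = 0.425 → q = 3.9×0.245×0.425 = 0.4061 m³/s
Q = Σ q = 2.657 m³/s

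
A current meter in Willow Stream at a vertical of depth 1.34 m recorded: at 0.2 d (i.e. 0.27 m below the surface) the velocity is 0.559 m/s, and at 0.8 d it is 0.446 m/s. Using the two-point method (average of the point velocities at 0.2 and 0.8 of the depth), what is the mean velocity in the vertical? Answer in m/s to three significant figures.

v̄ = (0.559 + 0.446) / 2 = 0.5025 m/s

0.503 m/s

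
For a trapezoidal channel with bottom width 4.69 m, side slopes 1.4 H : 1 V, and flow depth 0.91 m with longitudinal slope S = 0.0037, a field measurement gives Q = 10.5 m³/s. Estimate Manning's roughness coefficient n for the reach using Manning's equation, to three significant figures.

A = (b + z·y)·y = (4.69 + 1.4×0.91)×0.91 = 5.427 m²
P = b + 2y√(1+z²) = 4.69 + 2×0.91×√(1+1.4²) = 7.821 m
R = A/P = 5.427/7.821 = 0.6939 m
n = (1/Q)·A·R^(2/3)·S^(1/2) = (1/10.5) × 5.427 × 0.7838 × 0.06083 = 0.02464

0.0246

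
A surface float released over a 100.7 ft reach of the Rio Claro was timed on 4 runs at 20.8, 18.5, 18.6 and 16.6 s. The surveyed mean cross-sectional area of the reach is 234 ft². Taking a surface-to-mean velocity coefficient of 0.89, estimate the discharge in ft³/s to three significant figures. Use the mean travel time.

1130 ft³/s

t̄ = (20.8 + 18.5 + 18.6 + 16.6) / 4 = 18.625 s
v_surface = L / t̄ = 100.7 / 18.625 = 5.407 ft/s
v_mean = 0.89 × 5.407 = 4.812 ft/s
Q = A × v_mean = 234 × 4.812 = 1126 ft³/s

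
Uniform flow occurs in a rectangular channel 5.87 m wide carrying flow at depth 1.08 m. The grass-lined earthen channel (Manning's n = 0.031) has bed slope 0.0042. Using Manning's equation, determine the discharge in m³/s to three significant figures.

11.3 m³/s

A = b·y = 5.87 × 1.08 = 6.340 m²
P = b + 2y = 5.87 + 2×1.08 = 8.030 m
R = A/P = 6.340/8.030 = 0.7895 m
Q = (1/n)·A·R^(2/3)·S^(1/2) = (1/0.031) × 6.340 × 0.7895^(2/3) × 0.0042^(1/2) = 11.32 m³/s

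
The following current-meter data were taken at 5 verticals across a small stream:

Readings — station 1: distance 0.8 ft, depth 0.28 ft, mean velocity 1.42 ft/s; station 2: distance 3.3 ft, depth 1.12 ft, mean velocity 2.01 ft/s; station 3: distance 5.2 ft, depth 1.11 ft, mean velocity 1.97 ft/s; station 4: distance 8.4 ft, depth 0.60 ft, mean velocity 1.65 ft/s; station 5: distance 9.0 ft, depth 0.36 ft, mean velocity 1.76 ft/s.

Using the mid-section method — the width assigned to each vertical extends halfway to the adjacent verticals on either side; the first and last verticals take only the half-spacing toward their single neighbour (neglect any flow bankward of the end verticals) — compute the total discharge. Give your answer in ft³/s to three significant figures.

w_1 = (3.3 − 0.8)/2 = 1.25 ft; q_1 = 1.42 × 0.28 × 1.25 = 0.4970 ft³/s
w_2 = (5.2 − 0.8)/2 = 2.2 ft; q_2 = 2.01 × 1.12 × 2.2 = 4.953 ft³/s
w_3 = (8.4 − 3.3)/2 = 2.55 ft; q_3 = 1.97 × 1.11 × 2.55 = 5.576 ft³/s
w_4 = (9.0 − 5.2)/2 = 1.9 ft; q_4 = 1.65 × 0.60 × 1.9 = 1.881 ft³/s
w_5 = (9.0 − 8.4)/2 = 0.3 ft; q_5 = 1.76 × 0.36 × 0.3 = 0.1901 ft³/s
Q = Σ qᵢ = 13.10 ft³/s

13.1 ft³/s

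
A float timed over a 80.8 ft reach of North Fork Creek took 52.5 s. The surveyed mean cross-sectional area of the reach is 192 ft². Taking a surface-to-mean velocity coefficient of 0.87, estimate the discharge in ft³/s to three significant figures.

257 ft³/s

v_surface = L / t̄ = 80.8 / 52.5 = 1.539 ft/s
v_mean = 0.87 × 1.539 = 1.339 ft/s
Q = A × v_mean = 192 × 1.339 = 257.1 ft³/s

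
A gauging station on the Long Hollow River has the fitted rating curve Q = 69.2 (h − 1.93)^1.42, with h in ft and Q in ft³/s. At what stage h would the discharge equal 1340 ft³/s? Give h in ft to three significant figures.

h − h₀ = (Q/C)^(1/b) = (1340/69.2)^(1/1.42) = 8.060 ft
h = 1.93 + 8.060 = 9.990 ft

9.99 ft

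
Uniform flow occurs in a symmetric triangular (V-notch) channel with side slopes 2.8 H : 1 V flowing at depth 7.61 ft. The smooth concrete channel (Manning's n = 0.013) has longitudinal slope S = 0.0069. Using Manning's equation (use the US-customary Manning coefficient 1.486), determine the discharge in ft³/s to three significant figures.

A = z·y² = 2.8×7.61² = 162.2 ft²
P = 2y√(1+z²) = 2×7.61×√(1+2.8²) = 45.25 ft
R = A/P = 162.2/45.25 = 3.583 ft
Q = (1.486/n)·A·R^(2/3)·S^(1/2) = (1.486/0.013) × 162.2 × 3.583^(2/3) × 0.0069^(1/2) = 3605 ft³/s

3610 ft³/s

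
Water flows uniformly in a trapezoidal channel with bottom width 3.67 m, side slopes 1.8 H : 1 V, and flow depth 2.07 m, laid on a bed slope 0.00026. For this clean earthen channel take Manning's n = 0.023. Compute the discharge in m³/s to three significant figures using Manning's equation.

A = (b + z·y)·y = (3.67 + 1.8×2.07)×2.07 = 15.31 m²
P = b + 2y√(1+z²) = 3.67 + 2×2.07×√(1+1.8²) = 12.19 m
R = A/P = 15.31/12.19 = 1.255 m
Q = (1/n)·A·R^(2/3)·S^(1/2) = (1/0.023) × 15.31 × 1.255^(2/3) × 0.00026^(1/2) = 12.49 m³/s

12.5 m³/s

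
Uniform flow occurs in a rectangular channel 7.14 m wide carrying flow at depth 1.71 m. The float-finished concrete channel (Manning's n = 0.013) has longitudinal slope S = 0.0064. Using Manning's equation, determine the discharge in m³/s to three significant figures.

82.8 m³/s

A = b·y = 7.14 × 1.71 = 12.21 m²
P = b + 2y = 7.14 + 2×1.71 = 10.56 m
R = A/P = 12.21/10.56 = 1.156 m
Q = (1/n)·A·R^(2/3)·S^(1/2) = (1/0.013) × 12.21 × 1.156^(2/3) × 0.0064^(1/2) = 82.77 m³/s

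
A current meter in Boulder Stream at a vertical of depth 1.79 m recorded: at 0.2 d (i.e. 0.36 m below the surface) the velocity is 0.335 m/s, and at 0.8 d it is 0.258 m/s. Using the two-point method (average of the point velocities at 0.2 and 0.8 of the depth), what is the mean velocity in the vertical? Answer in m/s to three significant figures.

0.297 m/s

v̄ = (0.335 + 0.258) / 2 = 0.2965 m/s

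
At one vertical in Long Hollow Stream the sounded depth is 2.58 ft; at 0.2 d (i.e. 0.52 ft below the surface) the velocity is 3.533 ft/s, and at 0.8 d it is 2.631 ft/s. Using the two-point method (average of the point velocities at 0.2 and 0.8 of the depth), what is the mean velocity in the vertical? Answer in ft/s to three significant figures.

v̄ = (3.533 + 2.631) / 2 = 3.082 ft/s

3.08 ft/s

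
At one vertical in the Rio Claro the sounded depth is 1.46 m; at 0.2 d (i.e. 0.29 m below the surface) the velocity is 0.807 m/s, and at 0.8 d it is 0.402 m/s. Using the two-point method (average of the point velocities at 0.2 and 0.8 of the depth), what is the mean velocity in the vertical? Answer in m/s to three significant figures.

0.605 m/s

v̄ = (0.807 + 0.402) / 2 = 0.6045 m/s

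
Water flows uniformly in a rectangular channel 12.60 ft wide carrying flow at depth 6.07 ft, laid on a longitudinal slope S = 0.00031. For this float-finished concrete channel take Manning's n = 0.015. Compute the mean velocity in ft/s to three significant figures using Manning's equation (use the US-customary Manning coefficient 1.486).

3.70 ft/s

A = b·y = 12.60 × 6.07 = 76.48 ft²
P = b + 2y = 12.60 + 2×6.07 = 24.74 ft
R = A/P = 76.48/24.74 = 3.091 ft
Q = (1.486/n)·A·R^(2/3)·S^(1/2) = (1.486/0.015) × 76.48 × 3.091^(2/3) × 0.00031^(1/2) = 283.1 ft³/s
V = Q/A = 283.1/76.48 = 3.702 ft/s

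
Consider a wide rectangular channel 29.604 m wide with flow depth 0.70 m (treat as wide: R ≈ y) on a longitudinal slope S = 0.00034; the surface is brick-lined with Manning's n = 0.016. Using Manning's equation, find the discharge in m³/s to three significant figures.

A = b·y = 29.604 × 0.70 = 20.72 m²
Wide channel: R ≈ y = 0.70 m
Q = (1/n)·A·R^(2/3)·S^(1/2) = (1/0.016) × 20.72 × 0.7000^(2/3) × 0.00034^(1/2) = 18.83 m³/s

18.8 m³/s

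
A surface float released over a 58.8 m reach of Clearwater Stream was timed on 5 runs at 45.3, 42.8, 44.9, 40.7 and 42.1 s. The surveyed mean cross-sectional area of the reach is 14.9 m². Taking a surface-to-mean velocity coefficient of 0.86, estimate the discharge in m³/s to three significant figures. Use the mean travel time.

17.5 m³/s

t̄ = (45.3 + 42.8 + 44.9 + 40.7 + 42.1) / 5 = 43.16 s
v_surface = L / t̄ = 58.8 / 43.16 = 1.362 m/s
v_mean = 0.86 × 1.362 = 1.172 m/s
Q = A × v_mean = 14.9 × 1.172 = 17.46 m³/s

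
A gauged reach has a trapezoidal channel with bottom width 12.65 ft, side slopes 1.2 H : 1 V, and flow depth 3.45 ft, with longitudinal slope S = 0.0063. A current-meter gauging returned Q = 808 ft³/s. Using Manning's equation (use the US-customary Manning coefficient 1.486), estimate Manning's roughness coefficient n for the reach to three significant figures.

A = (b + z·y)·y = (12.65 + 1.2×3.45)×3.45 = 57.93 ft²
P = b + 2y√(1+z²) = 12.65 + 2×3.45×√(1+1.2²) = 23.43 ft
R = A/P = 57.93/23.43 = 2.472 ft
n = (1.486/Q)·A·R^(2/3)·S^(1/2) = (1.486/808) × 57.93 × 1.828 × 0.07937 = 0.01546

0.0155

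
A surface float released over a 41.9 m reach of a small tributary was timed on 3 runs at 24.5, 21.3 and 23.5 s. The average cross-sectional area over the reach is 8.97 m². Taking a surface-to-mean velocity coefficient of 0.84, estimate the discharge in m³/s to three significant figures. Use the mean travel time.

t̄ = (24.5 + 21.3 + 23.5) / 3 = 23.1 s
v_surface = L / t̄ = 41.9 / 23.1 = 1.814 m/s
v_mean = 0.84 × 1.814 = 1.524 m/s
Q = A × v_mean = 8.97 × 1.524 = 13.67 m³/s

13.7 m³/s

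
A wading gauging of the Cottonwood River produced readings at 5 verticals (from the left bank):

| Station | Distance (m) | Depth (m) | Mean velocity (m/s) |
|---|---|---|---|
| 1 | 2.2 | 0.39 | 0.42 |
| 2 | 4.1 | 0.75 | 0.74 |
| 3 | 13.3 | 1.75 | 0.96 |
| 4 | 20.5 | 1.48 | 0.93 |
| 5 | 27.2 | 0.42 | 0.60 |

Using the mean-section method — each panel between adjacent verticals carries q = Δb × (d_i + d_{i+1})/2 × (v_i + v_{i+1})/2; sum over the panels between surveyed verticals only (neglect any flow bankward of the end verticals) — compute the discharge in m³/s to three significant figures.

Panel 1-2: Δb = 1.9 m, d̄ = (0.39+0.75)/2 = 0.57, v̄ = (0.42+0.74)/2 = 0.58 → q = 1.9×0.57×0.58 = 0.6281 m³/s
Panel 2-3: Δb = 9.2 m, d̄ = (0.75+1.75)/2 = 1.25, v̄ = (0.74+0.96)/2 = 0.85 → q = 9.2×1.25×0.85 = 9.775 m³/s
Panel 3-4: Δb = 7.2 m, d̄ = (1.75+1.48)/2 = 1.615, v̄ = (0.96+0.93)/2 = 0.945 → q = 7.2×1.615×0.945 = 10.99 m³/s
Panel 4-5: Δb = 6.7 m, d̄ = (1.48+0.42)/2 = 0.95, v̄ = (0.93+0.60)/2 = 0.765 → q = 6.7×0.95×0.765 = 4.869 m³/s
Q = Σ q = 26.26 m³/s

26.3 m³/s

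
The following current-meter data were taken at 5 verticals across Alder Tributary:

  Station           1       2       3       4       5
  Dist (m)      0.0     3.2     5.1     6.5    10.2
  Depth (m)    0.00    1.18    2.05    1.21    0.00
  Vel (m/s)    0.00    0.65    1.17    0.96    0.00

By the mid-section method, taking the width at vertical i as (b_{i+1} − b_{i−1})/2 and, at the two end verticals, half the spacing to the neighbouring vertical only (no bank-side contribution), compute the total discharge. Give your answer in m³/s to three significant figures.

w_2 = (5.1 − 0.0)/2 = 2.55 m; q_2 = 0.65 × 1.18 × 2.55 = 1.956 m³/s
w_3 = (6.5 − 3.2)/2 = 1.65 m; q_3 = 1.17 × 2.05 × 1.65 = 3.958 m³/s
w_4 = (10.2 − 5.1)/2 = 2.55 m; q_4 = 0.96 × 1.21 × 2.55 = 2.962 m³/s
Stations 1, 5 contribute zero (depth or velocity is 0).
Q = Σ qᵢ = 8.875 m³/s

8.88 m³/s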